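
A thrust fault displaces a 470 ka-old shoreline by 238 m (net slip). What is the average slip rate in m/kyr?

rate = 238 m / 470 ka = 0.000506 m/yr = 0.506 m/kyr

0.506 m/kyr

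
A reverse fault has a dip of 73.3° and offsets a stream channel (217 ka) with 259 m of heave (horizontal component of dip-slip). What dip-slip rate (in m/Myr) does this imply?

4150 m/Myr

dip-slip = heave / cos(dip) = 259 m / cos(73.3°) = 901.3 m
rate = 901.3 m / 217 ka = 0.00415 m/yr = 4150 m/Myr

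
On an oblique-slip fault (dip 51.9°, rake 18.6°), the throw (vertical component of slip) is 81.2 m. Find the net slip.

dip-slip = throw / sin(dip) = 81.2 / sin(51.9°) = 103.2 m
net slip = dip-slip / sin(rake) = 103.2 / sin(18.6°) = 324 m

324 m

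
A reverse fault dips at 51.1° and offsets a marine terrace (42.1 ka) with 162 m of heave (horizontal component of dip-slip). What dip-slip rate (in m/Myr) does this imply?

6130 m/Myr

dip-slip = heave / cos(dip) = 162 m / cos(51.1°) = 258 m
rate = 258 m / 42.1 ka = 0.00613 m/yr = 6130 m/Myr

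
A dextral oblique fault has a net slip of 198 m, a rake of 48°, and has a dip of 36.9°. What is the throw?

dip-slip = net slip × sin(rake) = 198 m × sin(48°) = 147.1 m
throw = dip-slip × sin(dip) = 147.1 × sin(36.9°) = 88.3 m

88.3 m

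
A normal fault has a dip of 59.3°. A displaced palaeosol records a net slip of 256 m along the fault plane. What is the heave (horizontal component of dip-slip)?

131 m

heave = dip-slip × cos(dip) = 256 m × cos(59.3°) = 131 m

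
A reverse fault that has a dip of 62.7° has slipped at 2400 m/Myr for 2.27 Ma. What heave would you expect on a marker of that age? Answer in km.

dip-slip = rate × time = 2400 m/Myr × 2.27 Ma = 5448 m
heave = dip-slip × cos(dip) = 5448 × cos(62.7°) = 2500 m = 2.50 km

2.50 km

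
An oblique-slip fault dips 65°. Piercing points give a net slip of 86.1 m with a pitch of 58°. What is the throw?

dip-slip = net slip × sin(rake) = 86.1 m × sin(58°) = 73.02 m
throw = dip-slip × sin(dip) = 73.02 × sin(65°) = 66.2 m

66.2 m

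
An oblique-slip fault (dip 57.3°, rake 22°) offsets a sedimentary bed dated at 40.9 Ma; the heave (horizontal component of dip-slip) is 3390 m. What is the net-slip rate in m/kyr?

dip-slip = heave / cos(dip) = 3390 / cos(57.3°) = 6275 m
net slip = dip-slip / sin(rake) = 6275 / sin(22°) = 16750 m
rate = 16750 m / 40.9 Ma = 0.000410 m/yr = 0.410 m/kyr

0.410 m/kyr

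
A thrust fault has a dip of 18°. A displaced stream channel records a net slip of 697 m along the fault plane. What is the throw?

throw = dip-slip × sin(dip) = 697 m × sin(18°) = 215 m

215 m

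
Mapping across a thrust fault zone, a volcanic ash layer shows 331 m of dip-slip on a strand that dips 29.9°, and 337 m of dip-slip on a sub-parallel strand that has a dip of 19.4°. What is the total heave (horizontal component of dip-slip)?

605 m

heave_A = 331 × cos(29.9°) = 286.9 m
heave_B = 337 × cos(19.4°) = 317.9 m
total = 286.9 + 317.9 = 605 m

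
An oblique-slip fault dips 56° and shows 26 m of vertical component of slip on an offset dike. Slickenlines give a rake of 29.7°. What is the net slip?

63.3 m

dip-slip = throw / sin(dip) = 26 / sin(56°) = 31.36 m
net slip = dip-slip / sin(rake) = 31.36 / sin(29.7°) = 63.3 m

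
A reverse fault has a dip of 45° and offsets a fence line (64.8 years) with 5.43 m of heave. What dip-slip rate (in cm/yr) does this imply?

11.9 cm/yr

dip-slip = heave / cos(dip) = 5.43 m / cos(45°) = 7.679 m
rate = 7.679 m / 64.8 years = 0.119 m/yr = 11.9 cm/yr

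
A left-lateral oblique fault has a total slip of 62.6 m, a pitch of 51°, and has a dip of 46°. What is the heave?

33.8 m

dip-slip = net slip × sin(rake) = 62.6 m × sin(51°) = 48.65 m
heave = dip-slip × cos(dip) = 48.65 × cos(46°) = 33.8 m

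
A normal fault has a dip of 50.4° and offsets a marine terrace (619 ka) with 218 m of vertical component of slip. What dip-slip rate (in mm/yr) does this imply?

0.457 mm/yr

dip-slip = throw / sin(dip) = 218 m / sin(50.4°) = 282.9 m
rate = 282.9 m / 619 ka = 0.000457 m/yr = 0.457 mm/yr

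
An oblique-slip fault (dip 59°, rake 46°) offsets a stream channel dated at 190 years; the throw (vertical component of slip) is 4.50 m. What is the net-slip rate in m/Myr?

dip-slip = throw / sin(dip) = 4.50 / sin(59°) = 5.250 m
net slip = dip-slip / sin(rake) = 5.250 / sin(46°) = 7.298 m
rate = 7.298 m / 190 years = 0.0384 m/yr = 38400 m/Myr

38400 m/Myr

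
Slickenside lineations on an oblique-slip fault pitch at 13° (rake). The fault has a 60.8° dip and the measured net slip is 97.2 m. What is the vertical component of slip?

dip-slip = net slip × sin(rake) = 97.2 m × sin(13°) = 21.87 m
throw = dip-slip × sin(dip) = 21.87 × sin(60.8°) = 19.1 m

19.1 m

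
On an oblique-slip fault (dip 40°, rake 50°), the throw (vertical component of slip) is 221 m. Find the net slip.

449 m

dip-slip = throw / sin(dip) = 221 / sin(40°) = 343.8 m
net slip = dip-slip / sin(rake) = 343.8 / sin(50°) = 449 m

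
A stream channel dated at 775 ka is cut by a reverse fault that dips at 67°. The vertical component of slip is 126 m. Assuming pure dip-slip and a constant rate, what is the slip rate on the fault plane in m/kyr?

0.177 m/kyr

dip-slip = throw / sin(dip) = 126 m / sin(67°) = 136.9 m
rate = 136.9 m / 775 ka = 0.000177 m/yr = 0.177 m/kyr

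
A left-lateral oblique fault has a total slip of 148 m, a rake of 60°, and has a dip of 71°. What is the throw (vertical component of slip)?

dip-slip = net slip × sin(rake) = 148 m × sin(60°) = 128.2 m
throw = dip-slip × sin(dip) = 128.2 × sin(71°) = 121 m

121 m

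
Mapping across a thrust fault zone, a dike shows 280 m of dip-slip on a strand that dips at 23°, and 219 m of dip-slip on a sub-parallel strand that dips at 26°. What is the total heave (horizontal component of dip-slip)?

455 m

heave_A = 280 × cos(23°) = 257.7 m
heave_B = 219 × cos(26°) = 196.8 m
total = 257.7 + 196.8 = 455 m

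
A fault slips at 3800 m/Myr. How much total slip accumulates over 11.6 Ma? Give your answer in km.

44.1 km

slip = rate × time = 3800 m/Myr × 11.6 Ma = 44100 m = 44.1 km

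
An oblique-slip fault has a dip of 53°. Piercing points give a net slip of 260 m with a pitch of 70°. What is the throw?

195 m

dip-slip = net slip × sin(rake) = 260 m × sin(70°) = 244.3 m
throw = dip-slip × sin(dip) = 244.3 × sin(53°) = 195 m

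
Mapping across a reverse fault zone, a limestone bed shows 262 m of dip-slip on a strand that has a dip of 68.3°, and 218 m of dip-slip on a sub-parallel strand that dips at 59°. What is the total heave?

209 m

heave_A = 262 × cos(68.3°) = 96.87 m
heave_B = 218 × cos(59°) = 112.3 m
total = 96.87 + 112.3 = 209 m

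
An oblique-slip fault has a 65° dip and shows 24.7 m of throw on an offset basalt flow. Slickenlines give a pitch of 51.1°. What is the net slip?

dip-slip = throw / sin(dip) = 24.7 / sin(65°) = 27.25 m
net slip = dip-slip / sin(rake) = 27.25 / sin(51.1°) = 35 m

35 m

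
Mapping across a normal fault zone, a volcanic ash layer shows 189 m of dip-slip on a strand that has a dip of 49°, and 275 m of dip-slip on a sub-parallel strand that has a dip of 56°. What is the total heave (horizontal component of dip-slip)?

278 m

heave_A = 189 × cos(49°) = 124 m
heave_B = 275 × cos(56°) = 153.8 m
total = 124 + 153.8 = 278 m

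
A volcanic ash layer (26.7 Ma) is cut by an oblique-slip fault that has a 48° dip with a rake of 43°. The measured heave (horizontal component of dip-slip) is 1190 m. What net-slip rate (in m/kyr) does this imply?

0.0977 m/kyr

dip-slip = heave / cos(dip) = 1190 / cos(48°) = 1778 m
net slip = dip-slip / sin(rake) = 1778 / sin(43°) = 2608 m
rate = 2608 m / 26.7 Ma = 0.0000977 m/yr = 0.0977 m/kyr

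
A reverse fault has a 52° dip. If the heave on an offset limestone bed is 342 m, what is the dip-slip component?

556 m

dip-slip = heave / cos(dip) = 342 / cos(52°) = 556 m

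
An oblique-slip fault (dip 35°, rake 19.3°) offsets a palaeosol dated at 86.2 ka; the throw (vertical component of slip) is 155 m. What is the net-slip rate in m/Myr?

9490 m/Myr

dip-slip = throw / sin(dip) = 155 / sin(35°) = 270.2 m
net slip = dip-slip / sin(rake) = 270.2 / sin(19.3°) = 817.6 m
rate = 817.6 m / 86.2 ka = 0.00949 m/yr = 9490 m/Myr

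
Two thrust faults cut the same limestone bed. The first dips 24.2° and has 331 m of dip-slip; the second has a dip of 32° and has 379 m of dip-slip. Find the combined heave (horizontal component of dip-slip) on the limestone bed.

heave_A = 331 × cos(24.2°) = 301.9 m
heave_B = 379 × cos(32°) = 321.4 m
total = 301.9 + 321.4 = 623 m

623 m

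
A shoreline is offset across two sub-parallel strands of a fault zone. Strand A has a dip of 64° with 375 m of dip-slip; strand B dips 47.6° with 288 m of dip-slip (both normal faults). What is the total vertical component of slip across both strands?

throw_A = 375 × sin(64°) = 337 m
throw_B = 288 × sin(47.6°) = 212.7 m
total = 337 + 212.7 = 550 m

550 m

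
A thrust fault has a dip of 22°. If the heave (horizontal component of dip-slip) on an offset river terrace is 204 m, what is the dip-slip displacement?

220 m

dip-slip = heave / cos(dip) = 204 / cos(22°) = 220 m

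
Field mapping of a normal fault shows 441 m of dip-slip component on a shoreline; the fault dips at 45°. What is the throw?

312 m

throw = dip-slip × sin(dip) = 441 m × sin(45°) = 312 m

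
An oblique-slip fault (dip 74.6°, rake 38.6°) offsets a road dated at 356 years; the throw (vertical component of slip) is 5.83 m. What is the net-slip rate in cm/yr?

dip-slip = throw / sin(dip) = 5.83 / sin(74.6°) = 6.047 m
net slip = dip-slip / sin(rake) = 6.047 / sin(38.6°) = 9.693 m
rate = 9.693 m / 356 years = 0.0272 m/yr = 2.72 cm/yr

2.72 cm/yr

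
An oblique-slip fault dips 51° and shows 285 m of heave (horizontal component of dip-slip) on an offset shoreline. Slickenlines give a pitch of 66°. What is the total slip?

496 m

dip-slip = heave / cos(dip) = 285 / cos(51°) = 452.9 m
net slip = dip-slip / sin(rake) = 452.9 / sin(66°) = 496 m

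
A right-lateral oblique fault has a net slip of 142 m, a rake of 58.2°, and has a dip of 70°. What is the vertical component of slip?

113 m

dip-slip = net slip × sin(rake) = 142 m × sin(58.2°) = 120.7 m
throw = dip-slip × sin(dip) = 120.7 × sin(70°) = 113 m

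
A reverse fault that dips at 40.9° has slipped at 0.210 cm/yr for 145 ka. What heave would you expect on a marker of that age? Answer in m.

dip-slip = rate × time = 0.210 cm/yr × 145 ka = 304.5 m
heave = dip-slip × cos(dip) = 304.5 × cos(40.9°) = 230 m

230 m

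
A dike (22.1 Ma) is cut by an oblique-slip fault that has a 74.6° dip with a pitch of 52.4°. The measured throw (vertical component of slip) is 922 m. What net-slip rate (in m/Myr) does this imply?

dip-slip = throw / sin(dip) = 922 / sin(74.6°) = 956.3 m
net slip = dip-slip / sin(rake) = 956.3 / sin(52.4°) = 1207 m
rate = 1207 m / 22.1 Ma = 0.0000546 m/yr = 54.6 m/Myr

54.6 m/Myr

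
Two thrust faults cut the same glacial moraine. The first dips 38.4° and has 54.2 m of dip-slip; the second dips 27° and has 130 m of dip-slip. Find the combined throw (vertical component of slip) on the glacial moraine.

throw_A = 54.2 × sin(38.4°) = 33.67 m
throw_B = 130 × sin(27°) = 59.02 m
total = 33.67 + 59.02 = 92.7 m

92.7 m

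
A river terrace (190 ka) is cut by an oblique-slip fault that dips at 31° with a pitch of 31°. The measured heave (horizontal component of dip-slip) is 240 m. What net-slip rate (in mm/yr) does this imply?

dip-slip = heave / cos(dip) = 240 / cos(31°) = 280 m
net slip = dip-slip / sin(rake) = 280 / sin(31°) = 543.6 m
rate = 543.6 m / 190 ka = 0.00286 m/yr = 2.86 mm/yr

2.86 mm/yr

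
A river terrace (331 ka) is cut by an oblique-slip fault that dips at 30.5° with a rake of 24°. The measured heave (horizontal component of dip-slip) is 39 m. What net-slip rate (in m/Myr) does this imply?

336 m/Myr

dip-slip = heave / cos(dip) = 39 / cos(30.5°) = 45.26 m
net slip = dip-slip / sin(rake) = 45.26 / sin(24°) = 111.3 m
rate = 111.3 m / 331 ka = 0.000336 m/yr = 336 m/Myr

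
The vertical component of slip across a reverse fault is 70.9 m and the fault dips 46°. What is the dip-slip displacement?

98.6 m

dip-slip = throw / sin(dip) = 70.9 / sin(46°) = 98.6 m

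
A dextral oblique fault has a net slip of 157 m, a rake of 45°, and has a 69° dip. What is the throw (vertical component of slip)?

104 m

dip-slip = net slip × sin(rake) = 157 m × sin(45°) = 111 m
throw = dip-slip × sin(dip) = 111 × sin(69°) = 104 m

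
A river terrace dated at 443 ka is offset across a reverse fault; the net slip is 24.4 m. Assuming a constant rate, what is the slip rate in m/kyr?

rate = 24.4 m / 443 ka = 0.0000551 m/yr = 0.0551 m/kyr

0.0551 m/kyr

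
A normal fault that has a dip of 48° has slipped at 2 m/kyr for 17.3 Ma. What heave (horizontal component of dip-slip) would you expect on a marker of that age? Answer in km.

23.2 km

dip-slip = rate × time = 2 m/kyr × 17.3 Ma = 34600 m
heave = dip-slip × cos(dip) = 34600 × cos(48°) = 23200 m = 23.2 km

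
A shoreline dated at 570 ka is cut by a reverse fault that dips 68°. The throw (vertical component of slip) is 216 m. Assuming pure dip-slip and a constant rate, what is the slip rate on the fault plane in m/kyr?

0.409 m/kyr

dip-slip = throw / sin(dip) = 216 m / sin(68°) = 233 m
rate = 233 m / 570 ka = 0.000409 m/yr = 0.409 m/kyr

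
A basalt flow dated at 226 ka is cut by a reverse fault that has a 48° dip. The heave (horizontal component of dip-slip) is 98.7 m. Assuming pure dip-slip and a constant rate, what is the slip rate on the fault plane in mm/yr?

0.653 mm/yr

dip-slip = heave / cos(dip) = 98.7 m / cos(48°) = 147.5 m
rate = 147.5 m / 226 ka = 0.000653 m/yr = 0.653 mm/yr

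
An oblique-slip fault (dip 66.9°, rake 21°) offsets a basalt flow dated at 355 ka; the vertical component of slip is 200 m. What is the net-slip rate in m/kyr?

dip-slip = throw / sin(dip) = 200 / sin(66.9°) = 217.4 m
net slip = dip-slip / sin(rake) = 217.4 / sin(21°) = 606.7 m
rate = 606.7 m / 355 ka = 0.00171 m/yr = 1.71 m/kyr

1.71 m/kyr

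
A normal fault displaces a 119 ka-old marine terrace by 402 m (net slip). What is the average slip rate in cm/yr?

0.338 cm/yr

rate = 402 m / 119 ka = 0.00338 m/yr = 0.338 cm/yr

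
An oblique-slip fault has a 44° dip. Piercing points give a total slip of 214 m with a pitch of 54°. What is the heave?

125 m

dip-slip = net slip × sin(rake) = 214 m × sin(54°) = 173.1 m
heave = dip-slip × cos(dip) = 173.1 × cos(44°) = 125 m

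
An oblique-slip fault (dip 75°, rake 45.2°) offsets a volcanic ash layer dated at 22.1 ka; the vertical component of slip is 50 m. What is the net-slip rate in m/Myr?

dip-slip = throw / sin(dip) = 50 / sin(75°) = 51.76 m
net slip = dip-slip / sin(rake) = 51.76 / sin(45.2°) = 72.95 m
rate = 72.95 m / 22.1 ka = 0.00330 m/yr = 3300 m/Myr

3300 m/Myr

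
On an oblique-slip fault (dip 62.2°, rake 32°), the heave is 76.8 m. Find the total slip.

dip-slip = heave / cos(dip) = 76.8 / cos(62.2°) = 164.7 m
net slip = dip-slip / sin(rake) = 164.7 / sin(32°) = 311 m

311 m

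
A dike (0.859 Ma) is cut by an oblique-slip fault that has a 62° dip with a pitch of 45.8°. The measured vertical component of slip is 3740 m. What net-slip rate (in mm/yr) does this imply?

6.88 mm/yr

dip-slip = throw / sin(dip) = 3740 / sin(62°) = 4236 m
net slip = dip-slip / sin(rake) = 4236 / sin(45.8°) = 5908 m
rate = 5908 m / 0.859 Ma = 0.00688 m/yr = 6.88 mm/yr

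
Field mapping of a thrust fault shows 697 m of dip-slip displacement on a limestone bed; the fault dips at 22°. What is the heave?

646 m

heave = dip-slip × cos(dip) = 697 m × cos(22°) = 646 m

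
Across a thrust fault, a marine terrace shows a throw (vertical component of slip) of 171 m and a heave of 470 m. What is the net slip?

500 m

net slip = √(throw² + heave²) = √(171² + 470²) = 500 m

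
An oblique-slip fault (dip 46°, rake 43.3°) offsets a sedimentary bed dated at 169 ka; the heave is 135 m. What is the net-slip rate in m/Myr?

dip-slip = heave / cos(dip) = 135 / cos(46°) = 194.3 m
net slip = dip-slip / sin(rake) = 194.3 / sin(43.3°) = 283.4 m
rate = 283.4 m / 169 ka = 0.00168 m/yr = 1680 m/Myr

1680 m/Myr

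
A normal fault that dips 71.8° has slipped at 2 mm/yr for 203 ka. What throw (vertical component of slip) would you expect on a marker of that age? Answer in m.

386 m

dip-slip = rate × time = 2 mm/yr × 203 ka = 406 m
throw = dip-slip × sin(dip) = 406 × sin(71.8°) = 386 m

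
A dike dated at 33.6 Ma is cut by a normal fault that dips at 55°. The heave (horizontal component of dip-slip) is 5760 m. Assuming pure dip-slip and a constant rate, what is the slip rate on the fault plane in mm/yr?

0.299 mm/yr

dip-slip = heave / cos(dip) = 5760 m / cos(55°) = 10040 m
rate = 10040 m / 33.6 Ma = 0.000299 m/yr = 0.299 mm/yr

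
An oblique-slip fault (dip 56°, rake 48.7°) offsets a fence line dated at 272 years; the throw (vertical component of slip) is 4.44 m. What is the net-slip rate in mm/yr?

26.2 mm/yr

dip-slip = throw / sin(dip) = 4.44 / sin(56°) = 5.356 m
net slip = dip-slip / sin(rake) = 5.356 / sin(48.7°) = 7.129 m
rate = 7.129 m / 272 years = 0.0262 m/yr = 26.2 mm/yr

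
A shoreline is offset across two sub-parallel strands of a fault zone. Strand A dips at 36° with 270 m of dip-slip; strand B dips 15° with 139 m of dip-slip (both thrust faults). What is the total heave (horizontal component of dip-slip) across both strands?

353 m

heave_A = 270 × cos(36°) = 218.4 m
heave_B = 139 × cos(15°) = 134.3 m
total = 218.4 + 134.3 = 353 m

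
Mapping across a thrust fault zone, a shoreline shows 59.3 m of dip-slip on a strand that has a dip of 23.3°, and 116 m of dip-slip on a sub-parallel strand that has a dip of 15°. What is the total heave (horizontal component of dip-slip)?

167 m

heave_A = 59.3 × cos(23.3°) = 54.46 m
heave_B = 116 × cos(15°) = 112 m
total = 54.46 + 112 = 167 m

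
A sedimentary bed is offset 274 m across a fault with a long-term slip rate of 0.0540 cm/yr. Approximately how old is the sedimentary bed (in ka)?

507 ka

age = offset / rate = 274 m / (0.0540 cm/yr) = 507000 yr = 507 ka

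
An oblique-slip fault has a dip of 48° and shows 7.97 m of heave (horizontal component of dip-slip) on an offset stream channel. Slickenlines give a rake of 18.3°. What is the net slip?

dip-slip = heave / cos(dip) = 7.97 / cos(48°) = 11.91 m
net slip = dip-slip / sin(rake) = 11.91 / sin(18.3°) = 37.9 m

37.9 m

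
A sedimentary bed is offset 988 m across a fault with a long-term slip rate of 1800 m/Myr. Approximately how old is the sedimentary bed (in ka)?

549 ka

age = offset / rate = 988 m / (1800 m/Myr) = 549000 yr = 549 ka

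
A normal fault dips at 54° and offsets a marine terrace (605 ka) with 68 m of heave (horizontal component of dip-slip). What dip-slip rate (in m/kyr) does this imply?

dip-slip = heave / cos(dip) = 68 m / cos(54°) = 115.7 m
rate = 115.7 m / 605 ka = 0.000191 m/yr = 0.191 m/kyr

0.191 m/kyr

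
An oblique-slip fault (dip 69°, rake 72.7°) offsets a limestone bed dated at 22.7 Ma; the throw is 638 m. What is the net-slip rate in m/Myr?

31.5 m/Myr

dip-slip = throw / sin(dip) = 638 / sin(69°) = 683.4 m
net slip = dip-slip / sin(rake) = 683.4 / sin(72.7°) = 715.8 m
rate = 715.8 m / 22.7 Ma = 0.0000315 m/yr = 31.5 m/Myr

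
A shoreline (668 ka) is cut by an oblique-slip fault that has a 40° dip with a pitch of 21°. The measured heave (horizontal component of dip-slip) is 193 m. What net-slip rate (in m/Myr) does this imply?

1050 m/Myr

dip-slip = heave / cos(dip) = 193 / cos(40°) = 251.9 m
net slip = dip-slip / sin(rake) = 251.9 / sin(21°) = 703 m
rate = 703 m / 668 ka = 0.00105 m/yr = 1050 m/Myr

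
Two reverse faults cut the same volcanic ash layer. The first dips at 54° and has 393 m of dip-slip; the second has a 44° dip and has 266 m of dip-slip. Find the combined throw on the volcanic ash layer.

503 m

throw_A = 393 × sin(54°) = 317.9 m
throw_B = 266 × sin(44°) = 184.8 m
total = 317.9 + 184.8 = 503 m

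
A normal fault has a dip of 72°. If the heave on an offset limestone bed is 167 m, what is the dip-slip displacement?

dip-slip = heave / cos(dip) = 167 / cos(72°) = 540 m

540 m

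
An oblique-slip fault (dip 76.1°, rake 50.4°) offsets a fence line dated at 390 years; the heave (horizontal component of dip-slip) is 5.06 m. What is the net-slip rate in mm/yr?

dip-slip = heave / cos(dip) = 5.06 / cos(76.1°) = 21.06 m
net slip = dip-slip / sin(rake) = 21.06 / sin(50.4°) = 27.34 m
rate = 27.34 m / 390 years = 0.0701 m/yr = 70.1 mm/yr

70.1 mm/yr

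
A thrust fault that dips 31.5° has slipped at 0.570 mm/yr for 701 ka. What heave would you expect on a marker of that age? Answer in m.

341 m

dip-slip = rate × time = 0.570 mm/yr × 701 ka = 399.6 m
heave = dip-slip × cos(dip) = 399.6 × cos(31.5°) = 341 m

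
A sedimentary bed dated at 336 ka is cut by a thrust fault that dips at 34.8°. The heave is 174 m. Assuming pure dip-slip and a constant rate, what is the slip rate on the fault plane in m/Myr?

dip-slip = heave / cos(dip) = 174 m / cos(34.8°) = 211.9 m
rate = 211.9 m / 336 ka = 0.000631 m/yr = 631 m/Myr

631 m/Myr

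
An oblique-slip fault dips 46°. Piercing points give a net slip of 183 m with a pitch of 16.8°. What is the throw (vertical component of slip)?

dip-slip = net slip × sin(rake) = 183 m × sin(16.8°) = 52.89 m
throw = dip-slip × sin(dip) = 52.89 × sin(46°) = 38 m

38 m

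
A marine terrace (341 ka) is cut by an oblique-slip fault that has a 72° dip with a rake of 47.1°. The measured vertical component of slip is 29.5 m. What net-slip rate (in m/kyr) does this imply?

dip-slip = throw / sin(dip) = 29.5 / sin(72°) = 31.02 m
net slip = dip-slip / sin(rake) = 31.02 / sin(47.1°) = 42.34 m
rate = 42.34 m / 341 ka = 0.000124 m/yr = 0.124 m/kyr

0.124 m/kyr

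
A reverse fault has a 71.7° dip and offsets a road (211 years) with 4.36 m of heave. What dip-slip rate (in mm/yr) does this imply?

dip-slip = heave / cos(dip) = 4.36 m / cos(71.7°) = 13.89 m
rate = 13.89 m / 211 years = 0.0658 m/yr = 65.8 mm/yr

65.8 mm/yr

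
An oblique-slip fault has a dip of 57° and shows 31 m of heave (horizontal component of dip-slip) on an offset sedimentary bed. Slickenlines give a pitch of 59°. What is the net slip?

dip-slip = heave / cos(dip) = 31 / cos(57°) = 56.92 m
net slip = dip-slip / sin(rake) = 56.92 / sin(59°) = 66.4 m

66.4 m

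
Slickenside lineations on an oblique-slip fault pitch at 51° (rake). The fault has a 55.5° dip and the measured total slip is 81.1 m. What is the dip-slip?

63 m

dip-slip = net slip × sin(rake) = 81.1 m × sin(51°) = 63 m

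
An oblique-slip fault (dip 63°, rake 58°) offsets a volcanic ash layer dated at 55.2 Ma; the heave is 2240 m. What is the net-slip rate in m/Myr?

dip-slip = heave / cos(dip) = 2240 / cos(63°) = 4934 m
net slip = dip-slip / sin(rake) = 4934 / sin(58°) = 5818 m
rate = 5818 m / 55.2 Ma = 0.000105 m/yr = 105 m/Myr

105 m/Myr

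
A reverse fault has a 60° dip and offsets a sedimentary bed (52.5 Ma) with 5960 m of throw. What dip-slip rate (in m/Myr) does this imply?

dip-slip = throw / sin(dip) = 5960 m / sin(60°) = 6882 m
rate = 6882 m / 52.5 Ma = 0.000131 m/yr = 131 m/Myr

131 m/Myr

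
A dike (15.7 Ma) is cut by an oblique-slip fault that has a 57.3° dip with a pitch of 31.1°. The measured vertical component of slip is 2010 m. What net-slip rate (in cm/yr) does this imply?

0.0295 cm/yr

dip-slip = throw / sin(dip) = 2010 / sin(57.3°) = 2389 m
net slip = dip-slip / sin(rake) = 2389 / sin(31.1°) = 4624 m
rate = 4624 m / 15.7 Ma = 0.000295 m/yr = 0.0295 cm/yr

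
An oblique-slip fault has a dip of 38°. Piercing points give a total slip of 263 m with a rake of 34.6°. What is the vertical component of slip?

91.9 m

dip-slip = net slip × sin(rake) = 263 m × sin(34.6°) = 149.3 m
throw = dip-slip × sin(dip) = 149.3 × sin(38°) = 91.9 m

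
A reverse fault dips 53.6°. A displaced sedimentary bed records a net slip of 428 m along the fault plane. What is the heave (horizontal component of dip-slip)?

254 m

heave = dip-slip × cos(dip) = 428 m × cos(53.6°) = 254 m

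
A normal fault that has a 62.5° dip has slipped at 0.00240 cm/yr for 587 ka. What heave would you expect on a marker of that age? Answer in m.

6.51 m

dip-slip = rate × time = 0.00240 cm/yr × 587 ka = 14.09 m
heave = dip-slip × cos(dip) = 14.09 × cos(62.5°) = 6.51 m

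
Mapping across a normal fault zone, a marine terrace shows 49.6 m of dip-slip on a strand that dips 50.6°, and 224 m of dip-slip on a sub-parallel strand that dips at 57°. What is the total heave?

heave_A = 49.6 × cos(50.6°) = 31.48 m
heave_B = 224 × cos(57°) = 122 m
total = 31.48 + 122 = 153 m

153 m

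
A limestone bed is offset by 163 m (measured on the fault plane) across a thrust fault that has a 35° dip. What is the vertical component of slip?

throw = dip-slip × sin(dip) = 163 m × sin(35°) = 93.5 m

93.5 m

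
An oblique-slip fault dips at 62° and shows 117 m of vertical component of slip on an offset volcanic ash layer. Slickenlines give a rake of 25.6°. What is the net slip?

dip-slip = throw / sin(dip) = 117 / sin(62°) = 132.5 m
net slip = dip-slip / sin(rake) = 132.5 / sin(25.6°) = 307 m

307 m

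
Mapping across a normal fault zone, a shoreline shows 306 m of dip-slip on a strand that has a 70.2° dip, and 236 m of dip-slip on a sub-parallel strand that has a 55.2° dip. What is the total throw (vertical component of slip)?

482 m

throw_A = 306 × sin(70.2°) = 287.9 m
throw_B = 236 × sin(55.2°) = 193.8 m
total = 287.9 + 193.8 = 482 m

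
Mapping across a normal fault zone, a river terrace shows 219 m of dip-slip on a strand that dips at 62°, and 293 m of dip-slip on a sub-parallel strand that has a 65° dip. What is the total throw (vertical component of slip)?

459 m

throw_A = 219 × sin(62°) = 193.4 m
throw_B = 293 × sin(65°) = 265.5 m
total = 193.4 + 265.5 = 459 m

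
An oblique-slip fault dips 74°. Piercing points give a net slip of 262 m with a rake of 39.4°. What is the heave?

45.8 m

dip-slip = net slip × sin(rake) = 262 m × sin(39.4°) = 166.3 m
heave = dip-slip × cos(dip) = 166.3 × cos(74°) = 45.8 m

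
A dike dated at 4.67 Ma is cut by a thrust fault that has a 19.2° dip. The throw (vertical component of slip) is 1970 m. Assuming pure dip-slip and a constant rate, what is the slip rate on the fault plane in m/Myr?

1280 m/Myr

dip-slip = throw / sin(dip) = 1970 m / sin(19.2°) = 5990 m
rate = 5990 m / 4.67 Ma = 0.00128 m/yr = 1280 m/Myr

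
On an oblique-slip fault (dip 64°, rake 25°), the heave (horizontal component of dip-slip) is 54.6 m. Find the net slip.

dip-slip = heave / cos(dip) = 54.6 / cos(64°) = 124.6 m
net slip = dip-slip / sin(rake) = 124.6 / sin(25°) = 295 m

295 m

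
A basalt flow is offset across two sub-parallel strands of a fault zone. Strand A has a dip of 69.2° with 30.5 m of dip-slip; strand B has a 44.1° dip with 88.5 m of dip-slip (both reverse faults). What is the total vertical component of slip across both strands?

90.1 m

throw_A = 30.5 × sin(69.2°) = 28.51 m
throw_B = 88.5 × sin(44.1°) = 61.59 m
total = 28.51 + 61.59 = 90.1 m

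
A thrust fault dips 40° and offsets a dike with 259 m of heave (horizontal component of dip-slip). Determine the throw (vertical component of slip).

throw = heave × tan(dip) = 259 × tan(40°) = 217 m

217 m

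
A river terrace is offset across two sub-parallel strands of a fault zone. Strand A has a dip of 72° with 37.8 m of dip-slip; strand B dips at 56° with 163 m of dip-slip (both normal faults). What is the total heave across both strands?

heave_A = 37.8 × cos(72°) = 11.68 m
heave_B = 163 × cos(56°) = 91.15 m
total = 11.68 + 91.15 = 103 m

103 m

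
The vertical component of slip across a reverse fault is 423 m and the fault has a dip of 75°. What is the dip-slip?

dip-slip = throw / sin(dip) = 423 / sin(75°) = 438 m

438 m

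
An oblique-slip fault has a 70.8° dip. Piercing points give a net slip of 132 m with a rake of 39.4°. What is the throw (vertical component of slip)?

dip-slip = net slip × sin(rake) = 132 m × sin(39.4°) = 83.78 m
throw = dip-slip × sin(dip) = 83.78 × sin(70.8°) = 79.1 m

79.1 m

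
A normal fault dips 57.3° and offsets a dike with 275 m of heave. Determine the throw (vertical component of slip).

428 m

throw = heave × tan(dip) = 275 × tan(57.3°) = 428 m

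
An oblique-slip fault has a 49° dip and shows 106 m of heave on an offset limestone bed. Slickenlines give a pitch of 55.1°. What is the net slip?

dip-slip = heave / cos(dip) = 106 / cos(49°) = 161.6 m
net slip = dip-slip / sin(rake) = 161.6 / sin(55.1°) = 197 m

197 m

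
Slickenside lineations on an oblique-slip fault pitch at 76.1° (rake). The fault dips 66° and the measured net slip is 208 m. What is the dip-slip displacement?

dip-slip = net slip × sin(rake) = 208 m × sin(76.1°) = 202 m

202 m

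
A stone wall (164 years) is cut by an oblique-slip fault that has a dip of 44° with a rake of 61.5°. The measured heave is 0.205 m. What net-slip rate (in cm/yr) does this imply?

0.198 cm/yr

dip-slip = heave / cos(dip) = 0.205 / cos(44°) = 0.2850 m
net slip = dip-slip / sin(rake) = 0.2850 / sin(61.5°) = 0.3243 m
rate = 0.3243 m / 164 years = 0.00198 m/yr = 0.198 cm/yr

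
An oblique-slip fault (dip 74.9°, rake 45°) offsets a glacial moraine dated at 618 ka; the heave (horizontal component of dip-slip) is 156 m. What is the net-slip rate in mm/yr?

1.37 mm/yr

dip-slip = heave / cos(dip) = 156 / cos(74.9°) = 598.8 m
net slip = dip-slip / sin(rake) = 598.8 / sin(45°) = 846.9 m
rate = 846.9 m / 618 ka = 0.00137 m/yr = 1.37 mm/yr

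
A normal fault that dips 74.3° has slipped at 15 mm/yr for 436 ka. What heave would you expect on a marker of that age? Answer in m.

dip-slip = rate × time = 15 mm/yr × 436 ka = 6540 m
heave = dip-slip × cos(dip) = 6540 × cos(74.3°) = 1770 m

1770 m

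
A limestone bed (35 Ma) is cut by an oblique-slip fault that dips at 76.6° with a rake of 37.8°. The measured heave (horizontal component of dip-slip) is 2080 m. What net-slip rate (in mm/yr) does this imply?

0.418 mm/yr

dip-slip = heave / cos(dip) = 2080 / cos(76.6°) = 8975 m
net slip = dip-slip / sin(rake) = 8975 / sin(37.8°) = 14640 m
rate = 14640 m / 35 Ma = 0.000418 m/yr = 0.418 mm/yr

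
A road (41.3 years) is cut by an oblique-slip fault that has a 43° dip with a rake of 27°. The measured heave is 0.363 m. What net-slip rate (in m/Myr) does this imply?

26500 m/Myr

dip-slip = heave / cos(dip) = 0.363 / cos(43°) = 0.4963 m
net slip = dip-slip / sin(rake) = 0.4963 / sin(27°) = 1.093 m
rate = 1.093 m / 41.3 years = 0.0265 m/yr = 26500 m/Myr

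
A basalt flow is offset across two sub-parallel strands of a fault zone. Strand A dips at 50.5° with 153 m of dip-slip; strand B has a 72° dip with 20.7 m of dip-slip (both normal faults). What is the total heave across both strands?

104 m

heave_A = 153 × cos(50.5°) = 97.32 m
heave_B = 20.7 × cos(72°) = 6.397 m
total = 97.32 + 6.397 = 104 m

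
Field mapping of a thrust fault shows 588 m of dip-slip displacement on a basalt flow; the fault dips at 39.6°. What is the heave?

453 m

heave = dip-slip × cos(dip) = 588 m × cos(39.6°) = 453 m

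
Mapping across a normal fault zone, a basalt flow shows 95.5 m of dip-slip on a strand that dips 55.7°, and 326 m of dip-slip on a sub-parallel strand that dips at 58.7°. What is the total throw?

throw_A = 95.5 × sin(55.7°) = 78.89 m
throw_B = 326 × sin(58.7°) = 278.6 m
total = 78.89 + 278.6 = 357 m

357 m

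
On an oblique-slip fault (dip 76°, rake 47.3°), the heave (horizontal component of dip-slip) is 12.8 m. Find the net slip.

dip-slip = heave / cos(dip) = 12.8 / cos(76°) = 52.91 m
net slip = dip-slip / sin(rake) = 52.91 / sin(47.3°) = 72 m

72 m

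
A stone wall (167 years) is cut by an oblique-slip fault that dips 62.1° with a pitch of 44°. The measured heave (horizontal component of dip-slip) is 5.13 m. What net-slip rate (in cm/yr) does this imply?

9.45 cm/yr

dip-slip = heave / cos(dip) = 5.13 / cos(62.1°) = 10.96 m
net slip = dip-slip / sin(rake) = 10.96 / sin(44°) = 15.78 m
rate = 15.78 m / 167 years = 0.0945 m/yr = 9.45 cm/yr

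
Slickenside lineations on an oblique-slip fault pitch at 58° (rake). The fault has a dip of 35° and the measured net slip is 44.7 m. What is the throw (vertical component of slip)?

dip-slip = net slip × sin(rake) = 44.7 m × sin(58°) = 37.91 m
throw = dip-slip × sin(dip) = 37.91 × sin(35°) = 21.7 m

21.7 m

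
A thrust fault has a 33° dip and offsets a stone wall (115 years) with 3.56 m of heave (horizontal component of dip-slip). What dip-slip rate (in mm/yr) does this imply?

36.9 mm/yr

dip-slip = heave / cos(dip) = 3.56 m / cos(33°) = 4.245 m
rate = 4.245 m / 115 years = 0.0369 m/yr = 36.9 mm/yr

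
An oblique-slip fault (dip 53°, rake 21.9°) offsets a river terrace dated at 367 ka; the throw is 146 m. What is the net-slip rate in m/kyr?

1.34 m/kyr

dip-slip = throw / sin(dip) = 146 / sin(53°) = 182.8 m
net slip = dip-slip / sin(rake) = 182.8 / sin(21.9°) = 490.1 m
rate = 490.1 m / 367 ka = 0.00134 m/yr = 1.34 m/kyr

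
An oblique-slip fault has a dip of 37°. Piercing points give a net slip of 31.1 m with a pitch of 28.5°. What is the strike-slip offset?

27.3 m

strike-slip = net slip × cos(rake) = 31.1 m × cos(28.5°) = 27.3 m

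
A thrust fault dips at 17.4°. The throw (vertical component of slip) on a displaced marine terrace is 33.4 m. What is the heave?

heave = throw / tan(dip) = 33.4 / tan(17.4°) = 107 m

107 m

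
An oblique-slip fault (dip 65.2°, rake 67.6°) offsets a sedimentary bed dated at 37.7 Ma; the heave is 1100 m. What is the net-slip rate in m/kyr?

0.0752 m/kyr

dip-slip = heave / cos(dip) = 1100 / cos(65.2°) = 2622 m
net slip = dip-slip / sin(rake) = 2622 / sin(67.6°) = 2836 m
rate = 2836 m / 37.7 Ma = 0.0000752 m/yr = 0.0752 m/kyr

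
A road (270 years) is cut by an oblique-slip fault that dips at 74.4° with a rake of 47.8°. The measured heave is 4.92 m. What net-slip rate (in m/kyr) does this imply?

dip-slip = heave / cos(dip) = 4.92 / cos(74.4°) = 18.30 m
net slip = dip-slip / sin(rake) = 18.30 / sin(47.8°) = 24.70 m
rate = 24.70 m / 270 years = 0.0915 m/yr = 91.5 m/kyr

91.5 m/kyr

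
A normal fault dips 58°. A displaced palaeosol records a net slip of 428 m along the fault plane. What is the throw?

363 m

throw = dip-slip × sin(dip) = 428 m × sin(58°) = 363 m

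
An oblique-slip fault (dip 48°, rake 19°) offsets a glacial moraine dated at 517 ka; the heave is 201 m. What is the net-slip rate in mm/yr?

dip-slip = heave / cos(dip) = 201 / cos(48°) = 300.4 m
net slip = dip-slip / sin(rake) = 300.4 / sin(19°) = 922.7 m
rate = 922.7 m / 517 ka = 0.00178 m/yr = 1.78 mm/yr

1.78 mm/yr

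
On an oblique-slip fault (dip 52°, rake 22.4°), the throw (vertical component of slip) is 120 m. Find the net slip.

400 m

dip-slip = throw / sin(dip) = 120 / sin(52°) = 152.3 m
net slip = dip-slip / sin(rake) = 152.3 / sin(22.4°) = 400 m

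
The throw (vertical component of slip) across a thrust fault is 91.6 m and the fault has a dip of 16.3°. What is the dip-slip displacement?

326 m

dip-slip = throw / sin(dip) = 91.6 / sin(16.3°) = 326 m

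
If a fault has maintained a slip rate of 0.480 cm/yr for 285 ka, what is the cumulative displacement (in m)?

1370 m

slip = rate × time = 0.480 cm/yr × 285 ka = 1370 m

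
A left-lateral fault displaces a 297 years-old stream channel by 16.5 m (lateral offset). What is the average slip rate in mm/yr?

rate = 16.5 m / 297 years = 0.0556 m/yr = 55.6 mm/yr

55.6 mm/yr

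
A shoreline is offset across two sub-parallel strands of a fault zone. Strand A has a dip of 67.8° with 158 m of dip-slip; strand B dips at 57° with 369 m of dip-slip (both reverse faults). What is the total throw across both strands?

throw_A = 158 × sin(67.8°) = 146.3 m
throw_B = 369 × sin(57°) = 309.5 m
total = 146.3 + 309.5 = 456 m

456 m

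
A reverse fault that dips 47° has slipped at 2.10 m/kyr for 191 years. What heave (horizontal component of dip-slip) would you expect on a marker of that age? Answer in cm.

27.4 cm

dip-slip = rate × time = 2.10 m/kyr × 191 years = 0.4011 m
heave = dip-slip × cos(dip) = 0.4011 × cos(47°) = 0.274 m = 27.4 cm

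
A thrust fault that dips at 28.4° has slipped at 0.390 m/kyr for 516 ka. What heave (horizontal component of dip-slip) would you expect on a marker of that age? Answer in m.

177 m

dip-slip = rate × time = 0.390 m/kyr × 516 ka = 201.2 m
heave = dip-slip × cos(dip) = 201.2 × cos(28.4°) = 177 m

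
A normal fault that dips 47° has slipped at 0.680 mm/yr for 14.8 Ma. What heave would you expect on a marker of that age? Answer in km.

dip-slip = rate × time = 0.680 mm/yr × 14.8 Ma = 10060 m
heave = dip-slip × cos(dip) = 10060 × cos(47°) = 6860 m = 6.86 km

6.86 km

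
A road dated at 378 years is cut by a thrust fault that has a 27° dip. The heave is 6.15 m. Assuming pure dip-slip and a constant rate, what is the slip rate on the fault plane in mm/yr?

dip-slip = heave / cos(dip) = 6.15 m / cos(27°) = 6.902 m
rate = 6.902 m / 378 years = 0.0183 m/yr = 18.3 mm/yr

18.3 mm/yr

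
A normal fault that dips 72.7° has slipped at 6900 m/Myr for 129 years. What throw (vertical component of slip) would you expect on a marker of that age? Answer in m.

0.850 m

dip-slip = rate × time = 6900 m/Myr × 129 years = 0.8901 m
throw = dip-slip × sin(dip) = 0.8901 × sin(72.7°) = 0.850 m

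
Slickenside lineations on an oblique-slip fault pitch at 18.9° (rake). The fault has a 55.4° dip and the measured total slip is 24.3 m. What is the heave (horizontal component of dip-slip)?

4.47 m

dip-slip = net slip × sin(rake) = 24.3 m × sin(18.9°) = 7.871 m
heave = dip-slip × cos(dip) = 7.871 × cos(55.4°) = 4.47 m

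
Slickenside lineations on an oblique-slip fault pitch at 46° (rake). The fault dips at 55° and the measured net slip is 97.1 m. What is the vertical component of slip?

57.2 m

dip-slip = net slip × sin(rake) = 97.1 m × sin(46°) = 69.85 m
throw = dip-slip × sin(dip) = 69.85 × sin(55°) = 57.2 m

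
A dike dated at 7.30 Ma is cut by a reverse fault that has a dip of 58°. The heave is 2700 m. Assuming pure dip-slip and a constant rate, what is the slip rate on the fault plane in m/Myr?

dip-slip = heave / cos(dip) = 2700 m / cos(58°) = 5095 m
rate = 5095 m / 7.30 Ma = 0.000698 m/yr = 698 m/Myr

698 m/Myr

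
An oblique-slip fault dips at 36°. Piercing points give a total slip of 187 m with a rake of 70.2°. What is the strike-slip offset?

strike-slip = net slip × cos(rake) = 187 m × cos(70.2°) = 63.3 m

63.3 m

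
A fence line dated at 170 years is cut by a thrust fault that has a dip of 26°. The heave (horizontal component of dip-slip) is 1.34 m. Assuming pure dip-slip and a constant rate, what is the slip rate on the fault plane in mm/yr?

dip-slip = heave / cos(dip) = 1.34 m / cos(26°) = 1.491 m
rate = 1.491 m / 170 years = 0.00877 m/yr = 8.77 mm/yr

8.77 mm/yr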